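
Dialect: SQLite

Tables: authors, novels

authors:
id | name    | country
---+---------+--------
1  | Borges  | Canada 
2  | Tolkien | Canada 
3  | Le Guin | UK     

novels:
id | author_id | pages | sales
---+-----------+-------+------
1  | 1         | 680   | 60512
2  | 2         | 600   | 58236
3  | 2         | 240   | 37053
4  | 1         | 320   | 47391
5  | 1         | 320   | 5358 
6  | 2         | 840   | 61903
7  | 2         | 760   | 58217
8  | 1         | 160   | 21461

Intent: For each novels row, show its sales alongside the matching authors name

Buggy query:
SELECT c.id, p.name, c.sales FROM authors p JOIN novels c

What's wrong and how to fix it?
Bug: JOIN with no ON clause produces a cartesian product; every novels row pairs with every authors row

Fix: Specify the join condition linking the foreign key to the parent id

Corrected query:
SELECT c.id, p.name, c.sales FROM authors p JOIN novels c ON c.author_id = p.id

Result:
id | name    | sales
---+---------+------
1  | Borges  | 60512
2  | Tolkien | 58236
3  | Tolkien | 37053
4  | Borges  | 47391
5  | Borges  | 5358 
6  | Tolkien | 61903
7  | Tolkien | 58217
8  | Borges  | 21461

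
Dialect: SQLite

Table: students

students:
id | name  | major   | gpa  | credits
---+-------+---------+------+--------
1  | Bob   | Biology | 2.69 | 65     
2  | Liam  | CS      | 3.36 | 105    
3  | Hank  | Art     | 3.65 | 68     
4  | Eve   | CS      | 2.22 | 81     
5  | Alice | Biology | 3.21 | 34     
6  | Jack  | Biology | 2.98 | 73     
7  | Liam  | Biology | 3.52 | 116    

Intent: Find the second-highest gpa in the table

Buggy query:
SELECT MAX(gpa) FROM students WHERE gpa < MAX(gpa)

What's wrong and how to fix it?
Bug: MAX(gpa) on the right of the comparison is an aggregate-in-WHERE error

Fix: Put the inner MAX in a scalar subquery

Corrected query:
SELECT MAX(gpa) FROM students WHERE gpa < (SELECT MAX(gpa) FROM students)

Result:
MAX(gpa)
--------
3.52    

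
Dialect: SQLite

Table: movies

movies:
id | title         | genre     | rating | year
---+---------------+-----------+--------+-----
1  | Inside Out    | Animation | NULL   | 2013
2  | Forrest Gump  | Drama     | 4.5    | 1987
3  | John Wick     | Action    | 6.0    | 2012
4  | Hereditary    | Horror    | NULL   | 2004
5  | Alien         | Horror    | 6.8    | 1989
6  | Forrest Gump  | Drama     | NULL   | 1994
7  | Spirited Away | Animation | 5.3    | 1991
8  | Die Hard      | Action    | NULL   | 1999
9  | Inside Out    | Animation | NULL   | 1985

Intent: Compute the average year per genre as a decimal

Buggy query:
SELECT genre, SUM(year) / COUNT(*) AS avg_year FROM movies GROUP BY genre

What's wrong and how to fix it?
Bug: Both operands are integers, so '/' performs integer division and truncates

Fix: Multiply by 1.0 (or CAST to REAL) to force floating-point division

Corrected query:
SELECT genre, SUM(year) * 1.0 / COUNT(*) AS avg_year FROM movies GROUP BY genre

Result:
genre     | avg_year   
----------+------------
Action    | 2005.5     
Animation | 1996.333333
Drama     | 1990.5     
Horror    | 1996.5     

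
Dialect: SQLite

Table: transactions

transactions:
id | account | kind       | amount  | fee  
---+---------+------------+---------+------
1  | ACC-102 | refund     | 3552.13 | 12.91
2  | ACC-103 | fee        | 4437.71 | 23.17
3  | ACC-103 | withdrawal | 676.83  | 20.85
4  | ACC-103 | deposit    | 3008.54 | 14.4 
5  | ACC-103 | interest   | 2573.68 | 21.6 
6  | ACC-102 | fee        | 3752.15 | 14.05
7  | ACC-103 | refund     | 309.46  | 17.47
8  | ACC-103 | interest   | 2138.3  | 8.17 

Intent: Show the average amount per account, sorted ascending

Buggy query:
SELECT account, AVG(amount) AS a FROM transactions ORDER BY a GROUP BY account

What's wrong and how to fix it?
Bug: GROUP BY must precede ORDER BY

Fix: Move ORDER BY to the end, after GROUP BY

Corrected query:
SELECT account, AVG(amount) AS a FROM transactions GROUP BY account ORDER BY a

Result:
account | a          
--------+------------
ACC-103 | 2190.753333
ACC-102 | 3652.14    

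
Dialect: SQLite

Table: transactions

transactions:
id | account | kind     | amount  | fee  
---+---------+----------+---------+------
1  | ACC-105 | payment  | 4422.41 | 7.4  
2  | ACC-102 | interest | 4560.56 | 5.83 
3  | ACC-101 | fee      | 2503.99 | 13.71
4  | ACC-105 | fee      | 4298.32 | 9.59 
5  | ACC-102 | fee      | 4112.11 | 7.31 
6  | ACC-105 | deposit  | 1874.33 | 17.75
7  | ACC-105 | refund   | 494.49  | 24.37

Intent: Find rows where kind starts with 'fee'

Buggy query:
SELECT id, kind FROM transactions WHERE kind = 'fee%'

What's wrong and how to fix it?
Bug: Wildcards only work with LIKE; '=' treats '%' as a literal character

Fix: Use LIKE for wildcard pattern matching

Corrected query:
SELECT id, kind FROM transactions WHERE kind LIKE 'fee%'

Result:
id | kind
---+-----
3  | fee 
4  | fee 
5  | fee 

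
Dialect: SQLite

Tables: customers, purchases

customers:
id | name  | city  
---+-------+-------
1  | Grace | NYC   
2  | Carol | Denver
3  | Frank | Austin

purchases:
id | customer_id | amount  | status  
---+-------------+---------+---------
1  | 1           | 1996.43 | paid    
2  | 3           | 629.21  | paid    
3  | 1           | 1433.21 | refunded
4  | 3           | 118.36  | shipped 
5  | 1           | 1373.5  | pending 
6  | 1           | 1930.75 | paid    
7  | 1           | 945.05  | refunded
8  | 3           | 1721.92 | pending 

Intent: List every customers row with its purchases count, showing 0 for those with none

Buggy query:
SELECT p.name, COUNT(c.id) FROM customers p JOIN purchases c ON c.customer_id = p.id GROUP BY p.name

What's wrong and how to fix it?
Bug: INNER JOIN drops customers rows that have no matching purchases rows

Fix: Use LEFT JOIN so parents without children still appear (COUNT(c.id) gives 0)

Corrected query:
SELECT p.name, COUNT(c.id) FROM customers p LEFT JOIN purchases c ON c.customer_id = p.id GROUP BY p.name

Result:
name  | COUNT(c.id)
------+------------
Carol | 0          
Frank | 3          
Grace | 5          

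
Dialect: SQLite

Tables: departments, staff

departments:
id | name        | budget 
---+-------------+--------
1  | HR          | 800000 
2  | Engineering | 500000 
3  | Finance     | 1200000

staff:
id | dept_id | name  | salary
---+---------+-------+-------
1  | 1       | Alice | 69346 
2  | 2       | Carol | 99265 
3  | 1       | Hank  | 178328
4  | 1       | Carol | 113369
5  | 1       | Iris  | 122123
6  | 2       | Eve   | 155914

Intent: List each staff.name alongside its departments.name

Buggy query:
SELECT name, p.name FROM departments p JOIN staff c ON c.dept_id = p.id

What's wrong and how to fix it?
Bug: 'name' exists in both joined tables, so the database can't tell which one is meant

Fix: Prefix ambiguous columns with the table alias

Corrected query:
SELECT c.name, p.name FROM departments p JOIN staff c ON c.dept_id = p.id

Result:
name  | name       
------+------------
Alice | HR         
Carol | Engineering
Hank  | HR         
Carol | HR         
Iris  | HR         
Eve   | Engineering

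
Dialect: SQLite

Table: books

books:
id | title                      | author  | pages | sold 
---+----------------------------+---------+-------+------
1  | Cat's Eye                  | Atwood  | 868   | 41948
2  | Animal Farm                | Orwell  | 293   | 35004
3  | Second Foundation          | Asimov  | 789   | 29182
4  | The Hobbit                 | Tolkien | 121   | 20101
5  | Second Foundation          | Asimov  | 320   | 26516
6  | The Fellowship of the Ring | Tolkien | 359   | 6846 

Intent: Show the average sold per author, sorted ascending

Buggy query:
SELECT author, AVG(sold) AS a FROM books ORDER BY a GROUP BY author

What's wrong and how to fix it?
Bug: GROUP BY must precede ORDER BY

Fix: Move ORDER BY to the end, after GROUP BY

Corrected query:
SELECT author, AVG(sold) AS a FROM books GROUP BY author ORDER BY a

Result:
author  | a      
--------+--------
Tolkien | 13473.5
Asimov  | 27849  
Orwell  | 35004  
Atwood  | 41948  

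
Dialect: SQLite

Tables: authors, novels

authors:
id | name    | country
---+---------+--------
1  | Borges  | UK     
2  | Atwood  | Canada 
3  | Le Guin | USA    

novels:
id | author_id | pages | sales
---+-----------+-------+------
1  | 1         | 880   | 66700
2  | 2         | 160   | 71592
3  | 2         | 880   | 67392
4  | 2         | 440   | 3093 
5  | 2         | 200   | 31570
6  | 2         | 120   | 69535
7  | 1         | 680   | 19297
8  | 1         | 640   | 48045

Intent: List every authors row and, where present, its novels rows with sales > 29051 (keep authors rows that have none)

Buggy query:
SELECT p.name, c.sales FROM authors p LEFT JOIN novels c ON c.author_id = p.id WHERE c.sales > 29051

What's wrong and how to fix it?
Bug: Filtering c.sales in WHERE discards the NULL rows produced by LEFT JOIN, turning it into an inner join

Fix: Put 'c.sales > 29051' in the JOIN's ON clause instead of WHERE

Corrected query:
SELECT p.name, c.sales FROM authors p LEFT JOIN novels c ON c.author_id = p.id AND c.sales > 29051

Result:
name    | sales
--------+------
Borges  | 48045
Borges  | 66700
Atwood  | 31570
Atwood  | 67392
Atwood  | 69535
Atwood  | 71592
Le Guin | NULL 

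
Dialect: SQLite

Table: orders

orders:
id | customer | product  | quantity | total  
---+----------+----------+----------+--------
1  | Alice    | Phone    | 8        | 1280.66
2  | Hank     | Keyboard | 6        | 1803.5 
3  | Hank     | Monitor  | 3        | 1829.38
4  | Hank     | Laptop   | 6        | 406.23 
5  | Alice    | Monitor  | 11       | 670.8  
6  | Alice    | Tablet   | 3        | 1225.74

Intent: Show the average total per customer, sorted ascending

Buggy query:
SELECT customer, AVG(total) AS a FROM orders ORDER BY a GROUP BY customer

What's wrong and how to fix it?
Bug: GROUP BY must precede ORDER BY

Fix: Move ORDER BY to the end, after GROUP BY

Corrected query:
SELECT customer, AVG(total) AS a FROM orders GROUP BY customer ORDER BY a

Result:
customer | a          
---------+------------
Alice    | 1059.066667
Hank     | 1346.37    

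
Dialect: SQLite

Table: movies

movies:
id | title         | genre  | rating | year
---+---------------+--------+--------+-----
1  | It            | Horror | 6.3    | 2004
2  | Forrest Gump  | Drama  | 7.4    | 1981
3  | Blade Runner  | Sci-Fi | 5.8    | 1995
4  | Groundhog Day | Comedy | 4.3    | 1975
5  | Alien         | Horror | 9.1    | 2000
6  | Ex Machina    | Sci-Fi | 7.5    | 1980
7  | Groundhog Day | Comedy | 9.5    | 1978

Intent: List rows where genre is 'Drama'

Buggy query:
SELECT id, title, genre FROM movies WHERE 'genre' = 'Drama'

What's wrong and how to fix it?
Bug: 'genre' in single quotes is a string literal, not the column; the comparison is literal-vs-literal and never true

Fix: Remove the quotes around the column name (or use double quotes for an identifier)

Corrected query:
SELECT id, title, genre FROM movies WHERE genre = 'Drama'

Result:
id | title        | genre
---+--------------+------
2  | Forrest Gump | Drama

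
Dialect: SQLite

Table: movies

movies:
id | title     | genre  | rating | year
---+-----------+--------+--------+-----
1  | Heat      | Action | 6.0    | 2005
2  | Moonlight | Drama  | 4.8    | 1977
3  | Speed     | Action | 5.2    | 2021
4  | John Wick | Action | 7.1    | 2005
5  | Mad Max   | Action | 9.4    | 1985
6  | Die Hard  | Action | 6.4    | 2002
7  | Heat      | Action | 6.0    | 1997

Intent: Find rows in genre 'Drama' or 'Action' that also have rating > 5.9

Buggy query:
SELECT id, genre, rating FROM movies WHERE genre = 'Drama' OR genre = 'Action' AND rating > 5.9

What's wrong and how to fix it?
Bug: Without parentheses, AND is evaluated before OR, so the rating filter only applies to the 'Action' branch

Fix: Add parentheses around the OR so the AND applies to both alternatives

Corrected query:
SELECT id, genre, rating FROM movies WHERE (genre = 'Drama' OR genre = 'Action') AND rating > 5.9

Result:
id | genre  | rating
---+--------+-------
1  | Action | 6     
4  | Action | 7.1   
5  | Action | 9.4   
6  | Action | 6.4   
7  | Action | 6     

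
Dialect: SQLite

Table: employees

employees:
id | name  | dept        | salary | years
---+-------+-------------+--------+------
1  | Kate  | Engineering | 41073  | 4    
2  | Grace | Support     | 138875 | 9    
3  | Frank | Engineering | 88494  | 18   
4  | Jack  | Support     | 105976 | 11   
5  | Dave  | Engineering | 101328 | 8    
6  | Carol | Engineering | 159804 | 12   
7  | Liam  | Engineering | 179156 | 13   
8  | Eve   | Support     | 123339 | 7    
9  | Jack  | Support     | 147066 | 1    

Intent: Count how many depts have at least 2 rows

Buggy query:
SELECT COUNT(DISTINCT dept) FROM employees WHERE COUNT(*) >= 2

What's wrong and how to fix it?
Bug: WHERE filters individual rows, not groups, so a group-level COUNT is invalid there

Fix: Use a subquery that GROUPs and filters with HAVING, then count its rows

Corrected query:
SELECT COUNT(*) FROM (SELECT dept FROM employees GROUP BY dept HAVING COUNT(*) >= 2)

Result:
COUNT(*)
--------
2       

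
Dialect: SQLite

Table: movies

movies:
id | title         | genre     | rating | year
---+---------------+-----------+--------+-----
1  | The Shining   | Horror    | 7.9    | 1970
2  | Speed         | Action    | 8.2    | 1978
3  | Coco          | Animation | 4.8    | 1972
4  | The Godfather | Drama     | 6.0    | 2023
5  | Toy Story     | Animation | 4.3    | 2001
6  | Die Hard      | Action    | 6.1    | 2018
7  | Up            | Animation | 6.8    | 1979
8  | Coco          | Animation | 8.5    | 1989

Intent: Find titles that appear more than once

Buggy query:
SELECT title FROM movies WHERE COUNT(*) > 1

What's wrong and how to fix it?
Bug: WHERE can't reference COUNT(*); aggregates are computed after WHERE

Fix: Group first, then use HAVING for the count condition

Corrected query:
SELECT title FROM movies GROUP BY title HAVING COUNT(*) > 1

Result:
title
-----
Coco 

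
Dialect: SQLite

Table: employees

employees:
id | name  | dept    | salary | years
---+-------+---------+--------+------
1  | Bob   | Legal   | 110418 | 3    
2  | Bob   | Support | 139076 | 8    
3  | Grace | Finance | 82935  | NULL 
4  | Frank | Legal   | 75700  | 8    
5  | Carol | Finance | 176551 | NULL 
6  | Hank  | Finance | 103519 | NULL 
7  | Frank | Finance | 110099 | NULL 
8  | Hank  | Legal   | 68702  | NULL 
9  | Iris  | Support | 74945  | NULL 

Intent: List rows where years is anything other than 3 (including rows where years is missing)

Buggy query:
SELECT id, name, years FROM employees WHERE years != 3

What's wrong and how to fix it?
Bug: 'years != 3' is unknown when years is NULL, so NULL rows are silently excluded

Fix: Handle NULL separately with IS NULL alongside the inequality

Corrected query:
SELECT id, name, years FROM employees WHERE years != 3 OR years IS NULL

Result:
id | name  | years
---+-------+------
2  | Bob   | 8    
3  | Grace | NULL 
4  | Frank | 8    
5  | Carol | NULL 
6  | Hank  | NULL 
7  | Frank | NULL 
8  | Hank  | NULL 
9  | Iris  | NULL 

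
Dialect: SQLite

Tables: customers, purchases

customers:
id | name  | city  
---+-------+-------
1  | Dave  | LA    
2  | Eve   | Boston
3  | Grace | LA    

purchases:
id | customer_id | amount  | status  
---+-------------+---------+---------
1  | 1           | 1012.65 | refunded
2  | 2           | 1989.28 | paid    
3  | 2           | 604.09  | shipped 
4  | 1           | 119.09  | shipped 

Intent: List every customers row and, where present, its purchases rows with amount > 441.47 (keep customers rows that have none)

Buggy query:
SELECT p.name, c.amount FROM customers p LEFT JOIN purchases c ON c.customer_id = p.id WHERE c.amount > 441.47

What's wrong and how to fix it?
Bug: Filtering c.amount in WHERE discards the NULL rows produced by LEFT JOIN, turning it into an inner join

Fix: Put 'c.amount > 441.47' in the JOIN's ON clause instead of WHERE

Corrected query:
SELECT p.name, c.amount FROM customers p LEFT JOIN purchases c ON c.customer_id = p.id AND c.amount > 441.47

Result:
name  | amount 
------+--------
Dave  | 1012.65
Eve   | 604.09 
Eve   | 1989.28
Grace | NULL   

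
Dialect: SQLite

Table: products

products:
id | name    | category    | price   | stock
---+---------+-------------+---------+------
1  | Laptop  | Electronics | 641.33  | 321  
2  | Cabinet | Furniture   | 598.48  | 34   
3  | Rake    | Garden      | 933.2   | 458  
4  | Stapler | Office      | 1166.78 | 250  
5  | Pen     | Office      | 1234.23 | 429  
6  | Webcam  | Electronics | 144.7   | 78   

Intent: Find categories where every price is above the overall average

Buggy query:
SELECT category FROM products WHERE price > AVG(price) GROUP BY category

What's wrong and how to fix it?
Bug: AVG() is an aggregate; it can't sit directly in WHERE

Fix: Use a subquery for AVG and a HAVING MIN(...) filter so the condition holds for every row in the group

Corrected query:
SELECT category FROM products GROUP BY category HAVING MIN(price) > (SELECT AVG(price) FROM products)

Result:
category
--------
Garden  
Office  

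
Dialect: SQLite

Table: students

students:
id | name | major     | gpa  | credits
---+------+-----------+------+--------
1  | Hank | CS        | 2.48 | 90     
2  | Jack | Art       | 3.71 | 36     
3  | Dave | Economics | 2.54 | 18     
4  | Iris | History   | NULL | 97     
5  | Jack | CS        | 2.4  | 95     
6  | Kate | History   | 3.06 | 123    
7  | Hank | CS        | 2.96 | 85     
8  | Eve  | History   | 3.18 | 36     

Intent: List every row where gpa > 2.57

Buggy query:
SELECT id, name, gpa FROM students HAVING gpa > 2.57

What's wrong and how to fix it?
Bug: This is a non-aggregate query (no GROUP BY, no aggregates), so in SQLite the HAVING clause is invalid here; a row-level condition belongs in WHERE

Fix: Use WHERE for row-level filtering

Corrected query:
SELECT id, name, gpa FROM students WHERE gpa > 2.57

Result:
id | name | gpa 
---+------+-----
2  | Jack | 3.71
6  | Kate | 3.06
7  | Hank | 2.96
8  | Eve  | 3.18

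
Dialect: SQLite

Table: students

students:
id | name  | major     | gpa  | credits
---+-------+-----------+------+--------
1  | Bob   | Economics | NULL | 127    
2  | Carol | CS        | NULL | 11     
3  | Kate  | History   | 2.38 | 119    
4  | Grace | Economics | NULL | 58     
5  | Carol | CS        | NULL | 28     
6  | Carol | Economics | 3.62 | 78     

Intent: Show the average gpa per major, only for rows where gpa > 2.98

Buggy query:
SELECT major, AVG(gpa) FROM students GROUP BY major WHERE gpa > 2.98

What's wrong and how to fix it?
Bug: WHERE cannot follow GROUP BY

Fix: Place WHERE between FROM and GROUP BY

Corrected query:
SELECT major, AVG(gpa) FROM students WHERE gpa > 2.98 GROUP BY major

Result:
major     | AVG(gpa)
----------+---------
Economics | 3.62    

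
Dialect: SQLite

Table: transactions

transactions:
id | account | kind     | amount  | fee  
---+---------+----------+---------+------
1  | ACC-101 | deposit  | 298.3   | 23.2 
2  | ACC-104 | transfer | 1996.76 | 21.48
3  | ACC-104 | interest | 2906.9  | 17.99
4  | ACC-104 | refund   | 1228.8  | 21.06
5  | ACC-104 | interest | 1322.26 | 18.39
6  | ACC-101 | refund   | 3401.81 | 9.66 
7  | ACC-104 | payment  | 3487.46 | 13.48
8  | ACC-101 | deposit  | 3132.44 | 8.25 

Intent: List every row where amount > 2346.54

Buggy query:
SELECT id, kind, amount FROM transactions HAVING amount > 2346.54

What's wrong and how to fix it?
Bug: This is a non-aggregate query (no GROUP BY, no aggregates), so in SQLite the HAVING clause is invalid here; a row-level condition belongs in WHERE

Fix: Replace HAVING with WHERE since the condition applies to individual rows

Corrected query:
SELECT id, kind, amount FROM transactions WHERE amount > 2346.54

Result:
id | kind     | amount 
---+----------+--------
3  | interest | 2906.9 
6  | refund   | 3401.81
7  | payment  | 3487.46
8  | deposit  | 3132.44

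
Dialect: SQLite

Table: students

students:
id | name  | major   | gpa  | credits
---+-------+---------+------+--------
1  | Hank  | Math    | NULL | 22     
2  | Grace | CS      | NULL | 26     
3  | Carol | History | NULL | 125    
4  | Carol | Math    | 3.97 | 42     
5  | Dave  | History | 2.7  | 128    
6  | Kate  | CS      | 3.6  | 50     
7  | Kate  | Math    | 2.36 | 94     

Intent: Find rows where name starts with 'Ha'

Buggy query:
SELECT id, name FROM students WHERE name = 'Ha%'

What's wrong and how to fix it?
Bug: Wildcards only work with LIKE; '=' treats '%' as a literal character

Fix: Use LIKE for wildcard pattern matching

Corrected query:
SELECT id, name FROM students WHERE name LIKE 'Ha%'

Result:
id | name
---+-----
1  | Hank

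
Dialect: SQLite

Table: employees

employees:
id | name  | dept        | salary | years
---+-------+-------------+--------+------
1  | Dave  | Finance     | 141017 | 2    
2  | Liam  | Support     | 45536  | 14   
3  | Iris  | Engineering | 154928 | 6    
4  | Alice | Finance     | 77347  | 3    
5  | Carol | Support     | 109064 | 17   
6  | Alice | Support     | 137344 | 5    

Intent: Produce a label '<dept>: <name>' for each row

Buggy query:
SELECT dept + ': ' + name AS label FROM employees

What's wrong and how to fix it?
Bug: '+' is numeric addition; on text columns SQLite converts them to 0 instead of concatenating

Fix: Use the || operator for string concatenation

Corrected query:
SELECT dept || ': ' || name AS label FROM employees

Result:
label            
-----------------
Finance: Dave    
Support: Liam    
Engineering: Iris
Finance: Alice   
Support: Carol   
Support: Alice   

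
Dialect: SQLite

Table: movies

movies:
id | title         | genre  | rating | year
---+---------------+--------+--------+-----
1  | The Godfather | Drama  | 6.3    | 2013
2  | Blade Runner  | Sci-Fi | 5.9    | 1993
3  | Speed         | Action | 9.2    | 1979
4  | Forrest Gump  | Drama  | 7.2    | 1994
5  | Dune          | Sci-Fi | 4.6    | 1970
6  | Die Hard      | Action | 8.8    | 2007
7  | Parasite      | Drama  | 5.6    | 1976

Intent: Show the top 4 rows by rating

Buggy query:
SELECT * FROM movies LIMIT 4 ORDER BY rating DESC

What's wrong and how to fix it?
Bug: LIMIT must come after ORDER BY

Fix: Sort with ORDER BY, then apply LIMIT

Corrected query:
SELECT * FROM movies ORDER BY rating DESC LIMIT 4

Result:
id | title         | genre  | rating | year
---+---------------+--------+--------+-----
3  | Speed         | Action | 9.2    | 1979
6  | Die Hard      | Action | 8.8    | 2007
4  | Forrest Gump  | Drama  | 7.2    | 1994
1  | The Godfather | Drama  | 6.3    | 2013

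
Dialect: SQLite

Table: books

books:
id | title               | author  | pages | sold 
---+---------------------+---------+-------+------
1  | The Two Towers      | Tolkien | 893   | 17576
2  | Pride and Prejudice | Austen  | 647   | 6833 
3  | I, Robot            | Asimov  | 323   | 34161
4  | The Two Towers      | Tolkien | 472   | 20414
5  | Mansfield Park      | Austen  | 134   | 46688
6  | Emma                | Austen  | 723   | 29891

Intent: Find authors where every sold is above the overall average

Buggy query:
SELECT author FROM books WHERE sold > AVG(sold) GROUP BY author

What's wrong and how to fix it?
Bug: AVG() is an aggregate; it can't sit directly in WHERE

Fix: Use a subquery for AVG and a HAVING MIN(...) filter so the condition holds for every row in the group

Corrected query:
SELECT author FROM books GROUP BY author HAVING MIN(sold) > (SELECT AVG(sold) FROM books)

Result:
author
------
Asimov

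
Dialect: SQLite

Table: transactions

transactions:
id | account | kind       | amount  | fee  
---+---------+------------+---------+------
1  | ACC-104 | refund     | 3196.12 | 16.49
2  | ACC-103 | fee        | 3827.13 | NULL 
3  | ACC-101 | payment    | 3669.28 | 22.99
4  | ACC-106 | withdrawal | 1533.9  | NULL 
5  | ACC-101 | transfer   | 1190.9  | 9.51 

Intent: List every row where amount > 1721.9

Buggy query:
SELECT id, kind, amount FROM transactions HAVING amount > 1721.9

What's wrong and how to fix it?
Bug: This is a non-aggregate query (no GROUP BY, no aggregates), so in SQLite the HAVING clause is invalid here; a row-level condition belongs in WHERE

Fix: Replace HAVING with WHERE since the condition applies to individual rows

Corrected query:
SELECT id, kind, amount FROM transactions WHERE amount > 1721.9

Result:
id | kind    | amount 
---+---------+--------
1  | refund  | 3196.12
2  | fee     | 3827.13
3  | payment | 3669.28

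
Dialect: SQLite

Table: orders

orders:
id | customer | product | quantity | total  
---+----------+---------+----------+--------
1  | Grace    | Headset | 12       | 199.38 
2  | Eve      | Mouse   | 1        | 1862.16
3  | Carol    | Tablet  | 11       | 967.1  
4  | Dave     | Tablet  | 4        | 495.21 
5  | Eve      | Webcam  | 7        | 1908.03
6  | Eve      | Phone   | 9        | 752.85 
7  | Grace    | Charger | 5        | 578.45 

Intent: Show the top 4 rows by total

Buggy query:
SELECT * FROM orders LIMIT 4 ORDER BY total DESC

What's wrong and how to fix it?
Bug: LIMIT must come after ORDER BY

Fix: Sort with ORDER BY, then apply LIMIT

Corrected query:
SELECT * FROM orders ORDER BY total DESC LIMIT 4

Result:
id | customer | product | quantity | total  
---+----------+---------+----------+--------
5  | Eve      | Webcam  | 7        | 1908.03
2  | Eve      | Mouse   | 1        | 1862.16
3  | Carol    | Tablet  | 11       | 967.1  
6  | Eve      | Phone   | 9        | 752.85 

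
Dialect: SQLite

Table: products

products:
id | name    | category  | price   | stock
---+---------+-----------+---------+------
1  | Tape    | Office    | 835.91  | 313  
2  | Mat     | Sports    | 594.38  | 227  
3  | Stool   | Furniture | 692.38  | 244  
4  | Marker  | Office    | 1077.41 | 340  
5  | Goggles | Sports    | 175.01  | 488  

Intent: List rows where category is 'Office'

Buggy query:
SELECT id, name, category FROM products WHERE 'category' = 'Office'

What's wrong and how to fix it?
Bug: 'category' in single quotes is a string literal, not the column; the comparison is literal-vs-literal and never true

Fix: Remove the quotes around the column name (or use double quotes for an identifier)

Corrected query:
SELECT id, name, category FROM products WHERE category = 'Office'

Result:
id | name   | category
---+--------+---------
1  | Tape   | Office  
4  | Marker | Office  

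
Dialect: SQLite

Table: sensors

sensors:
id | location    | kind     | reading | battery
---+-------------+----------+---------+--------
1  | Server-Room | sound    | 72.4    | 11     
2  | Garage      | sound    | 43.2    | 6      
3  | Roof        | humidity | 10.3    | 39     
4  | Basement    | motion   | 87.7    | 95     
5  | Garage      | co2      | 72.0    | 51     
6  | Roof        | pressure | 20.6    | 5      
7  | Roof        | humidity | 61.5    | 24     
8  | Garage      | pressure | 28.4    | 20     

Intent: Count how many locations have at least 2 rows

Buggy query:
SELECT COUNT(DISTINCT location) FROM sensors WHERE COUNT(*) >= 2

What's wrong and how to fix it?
Bug: WHERE filters individual rows, not groups, so a group-level COUNT is invalid there

Fix: Group first with HAVING COUNT(*) >= 2, then COUNT the resulting groups

Corrected query:
SELECT COUNT(*) FROM (SELECT location FROM sensors GROUP BY location HAVING COUNT(*) >= 2)

Result:
COUNT(*)
--------
2       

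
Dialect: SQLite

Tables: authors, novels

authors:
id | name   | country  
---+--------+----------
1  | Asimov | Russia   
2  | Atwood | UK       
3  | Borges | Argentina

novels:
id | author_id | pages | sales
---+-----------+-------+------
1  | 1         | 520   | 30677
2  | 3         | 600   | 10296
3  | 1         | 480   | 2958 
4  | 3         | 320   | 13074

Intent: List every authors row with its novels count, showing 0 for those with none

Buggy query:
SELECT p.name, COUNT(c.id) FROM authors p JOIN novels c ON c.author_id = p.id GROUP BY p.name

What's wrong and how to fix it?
Bug: INNER JOIN drops authors rows that have no matching novels rows

Fix: Switch to LEFT JOIN to retain unmatched parent rows

Corrected query:
SELECT p.name, COUNT(c.id) FROM authors p LEFT JOIN novels c ON c.author_id = p.id GROUP BY p.name

Result:
name   | COUNT(c.id)
-------+------------
Asimov | 2          
Atwood | 0          
Borges | 2          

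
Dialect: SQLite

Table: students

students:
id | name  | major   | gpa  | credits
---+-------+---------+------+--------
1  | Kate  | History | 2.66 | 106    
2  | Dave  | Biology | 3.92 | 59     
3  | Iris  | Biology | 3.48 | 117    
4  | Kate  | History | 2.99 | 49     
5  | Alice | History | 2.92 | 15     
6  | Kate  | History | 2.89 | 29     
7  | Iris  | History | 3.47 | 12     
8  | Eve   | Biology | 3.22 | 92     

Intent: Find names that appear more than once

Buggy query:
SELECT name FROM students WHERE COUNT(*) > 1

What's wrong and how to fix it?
Bug: WHERE can't reference COUNT(*); aggregates are computed after WHERE

Fix: Group first, then use HAVING for the count condition

Corrected query:
SELECT name FROM students GROUP BY name HAVING COUNT(*) > 1

Result:
name
----
Iris
Kate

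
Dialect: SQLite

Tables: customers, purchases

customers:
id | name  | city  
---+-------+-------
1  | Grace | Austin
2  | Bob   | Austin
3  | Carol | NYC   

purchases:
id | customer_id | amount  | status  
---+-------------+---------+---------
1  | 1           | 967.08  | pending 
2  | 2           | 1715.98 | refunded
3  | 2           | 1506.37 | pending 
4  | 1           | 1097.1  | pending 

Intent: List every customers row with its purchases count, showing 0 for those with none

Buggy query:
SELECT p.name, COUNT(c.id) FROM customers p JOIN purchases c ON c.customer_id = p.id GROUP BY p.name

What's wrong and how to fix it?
Bug: An inner join excludes parents with zero children

Fix: Switch to LEFT JOIN to retain unmatched parent rows

Corrected query:
SELECT p.name, COUNT(c.id) FROM customers p LEFT JOIN purchases c ON c.customer_id = p.id GROUP BY p.name

Result:
name  | COUNT(c.id)
------+------------
Bob   | 2          
Carol | 0          
Grace | 2          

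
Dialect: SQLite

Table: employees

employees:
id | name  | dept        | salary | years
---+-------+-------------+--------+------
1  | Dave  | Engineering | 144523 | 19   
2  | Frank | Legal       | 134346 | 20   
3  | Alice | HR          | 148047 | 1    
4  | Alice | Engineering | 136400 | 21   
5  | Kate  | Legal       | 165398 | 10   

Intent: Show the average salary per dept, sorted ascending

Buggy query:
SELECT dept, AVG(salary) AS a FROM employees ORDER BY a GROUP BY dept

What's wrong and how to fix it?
Bug: GROUP BY must precede ORDER BY

Fix: Move ORDER BY to the end, after GROUP BY

Corrected query:
SELECT dept, AVG(salary) AS a FROM employees GROUP BY dept ORDER BY a

Result:
dept        | a       
------------+---------
Engineering | 140461.5
HR          | 148047  
Legal       | 149872  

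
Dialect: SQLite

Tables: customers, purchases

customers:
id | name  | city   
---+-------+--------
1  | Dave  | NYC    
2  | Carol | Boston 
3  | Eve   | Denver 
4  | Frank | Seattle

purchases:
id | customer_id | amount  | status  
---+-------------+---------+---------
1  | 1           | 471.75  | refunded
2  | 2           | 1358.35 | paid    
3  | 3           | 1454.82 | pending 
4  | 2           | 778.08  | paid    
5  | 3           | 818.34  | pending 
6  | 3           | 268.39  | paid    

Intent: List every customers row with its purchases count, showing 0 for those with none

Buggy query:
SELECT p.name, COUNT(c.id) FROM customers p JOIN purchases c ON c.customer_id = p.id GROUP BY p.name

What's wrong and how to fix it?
Bug: An inner join excludes parents with zero children

Fix: Switch to LEFT JOIN to retain unmatched parent rows

Corrected query:
SELECT p.name, COUNT(c.id) FROM customers p LEFT JOIN purchases c ON c.customer_id = p.id GROUP BY p.name

Result:
name  | COUNT(c.id)
------+------------
Carol | 2          
Dave  | 1          
Eve   | 3          
Frank | 0          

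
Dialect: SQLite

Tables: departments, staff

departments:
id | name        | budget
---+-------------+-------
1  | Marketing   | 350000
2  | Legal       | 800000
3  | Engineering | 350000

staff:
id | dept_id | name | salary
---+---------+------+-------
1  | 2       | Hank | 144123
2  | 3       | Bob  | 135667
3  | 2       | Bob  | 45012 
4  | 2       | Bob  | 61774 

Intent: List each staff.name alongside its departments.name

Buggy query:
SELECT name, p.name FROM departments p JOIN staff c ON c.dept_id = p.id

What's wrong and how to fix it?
Bug: 'name' exists in both joined tables, so the database can't tell which one is meant

Fix: Qualify the column with its table alias (c.name)

Corrected query:
SELECT c.name, p.name FROM departments p JOIN staff c ON c.dept_id = p.id

Result:
name | name       
-----+------------
Hank | Legal      
Bob  | Engineering
Bob  | Legal      
Bob  | Legal      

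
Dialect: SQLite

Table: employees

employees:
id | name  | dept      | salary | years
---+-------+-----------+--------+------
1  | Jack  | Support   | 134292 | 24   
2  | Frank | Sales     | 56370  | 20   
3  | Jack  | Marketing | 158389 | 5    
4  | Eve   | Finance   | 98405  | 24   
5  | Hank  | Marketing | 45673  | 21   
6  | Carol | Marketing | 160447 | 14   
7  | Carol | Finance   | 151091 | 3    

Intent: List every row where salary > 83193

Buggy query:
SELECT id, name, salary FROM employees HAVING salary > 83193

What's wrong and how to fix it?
Bug: HAVING filters the output of aggregation, but this query has no GROUP BY and no aggregate functions, so SQLite rejects it (HAVING clause on a non-aggregate query); the condition here is per row

Fix: Use WHERE for row-level filtering

Corrected query:
SELECT id, name, salary FROM employees WHERE salary > 83193

Result:
id | name  | salary
---+-------+-------
1  | Jack  | 134292
3  | Jack  | 158389
4  | Eve   | 98405 
6  | Carol | 160447
7  | Carol | 151091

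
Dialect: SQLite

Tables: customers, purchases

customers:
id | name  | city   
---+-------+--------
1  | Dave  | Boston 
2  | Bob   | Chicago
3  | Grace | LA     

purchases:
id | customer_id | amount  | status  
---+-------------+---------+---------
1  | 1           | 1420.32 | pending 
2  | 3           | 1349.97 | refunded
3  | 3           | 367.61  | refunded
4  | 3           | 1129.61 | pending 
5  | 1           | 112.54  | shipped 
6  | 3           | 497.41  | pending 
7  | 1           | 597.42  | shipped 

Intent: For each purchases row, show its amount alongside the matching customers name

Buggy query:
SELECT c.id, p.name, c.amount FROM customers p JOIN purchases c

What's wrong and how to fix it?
Bug: JOIN with no ON clause produces a cartesian product; every purchases row pairs with every customers row

Fix: Specify the join condition linking the foreign key to the parent id

Corrected query:
SELECT c.id, p.name, c.amount FROM customers p JOIN purchases c ON c.customer_id = p.id

Result:
id | name  | amount 
---+-------+--------
1  | Dave  | 1420.32
2  | Grace | 1349.97
3  | Grace | 367.61 
4  | Grace | 1129.61
5  | Dave  | 112.54 
6  | Grace | 497.41 
7  | Dave  | 597.42 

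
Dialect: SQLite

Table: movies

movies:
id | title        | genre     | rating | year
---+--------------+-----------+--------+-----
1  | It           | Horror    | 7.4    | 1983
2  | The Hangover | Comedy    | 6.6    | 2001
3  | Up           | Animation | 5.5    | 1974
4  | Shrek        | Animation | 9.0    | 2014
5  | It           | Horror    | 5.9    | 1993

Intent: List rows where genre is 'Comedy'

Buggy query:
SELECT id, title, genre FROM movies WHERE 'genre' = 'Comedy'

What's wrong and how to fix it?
Bug: 'genre' in single quotes is a string literal, not the column; the comparison is literal-vs-literal and never true

Fix: Reference the column as genre without single quotes

Corrected query:
SELECT id, title, genre FROM movies WHERE genre = 'Comedy'

Result:
id | title        | genre 
---+--------------+-------
2  | The Hangover | Comedy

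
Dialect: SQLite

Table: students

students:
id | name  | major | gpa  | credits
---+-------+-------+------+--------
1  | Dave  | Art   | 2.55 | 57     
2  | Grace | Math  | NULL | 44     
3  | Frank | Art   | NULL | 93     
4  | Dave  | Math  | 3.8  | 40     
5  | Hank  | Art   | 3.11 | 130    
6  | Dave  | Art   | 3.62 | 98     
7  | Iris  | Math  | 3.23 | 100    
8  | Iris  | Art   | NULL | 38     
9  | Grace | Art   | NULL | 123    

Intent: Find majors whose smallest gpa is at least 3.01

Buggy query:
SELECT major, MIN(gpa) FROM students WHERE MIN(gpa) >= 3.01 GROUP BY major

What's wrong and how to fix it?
Bug: MIN() in WHERE is a misuse of aggregate

Fix: Replace WHERE with HAVING after the GROUP BY

Corrected query:
SELECT major, MIN(gpa) FROM students GROUP BY major HAVING MIN(gpa) >= 3.01

Result:
major | MIN(gpa)
------+---------
Math  | 3.23    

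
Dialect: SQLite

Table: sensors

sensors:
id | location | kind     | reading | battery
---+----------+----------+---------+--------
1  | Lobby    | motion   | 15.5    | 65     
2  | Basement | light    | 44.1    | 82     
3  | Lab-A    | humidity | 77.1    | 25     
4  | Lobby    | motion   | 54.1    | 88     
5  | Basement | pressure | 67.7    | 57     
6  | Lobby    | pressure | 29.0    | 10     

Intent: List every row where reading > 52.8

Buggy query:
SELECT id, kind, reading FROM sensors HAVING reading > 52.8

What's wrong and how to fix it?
Bug: HAVING filters the output of aggregation, but this query has no GROUP BY and no aggregate functions, so SQLite rejects it (HAVING clause on a non-aggregate query); the condition here is per row

Fix: Use WHERE for row-level filtering

Corrected query:
SELECT id, kind, reading FROM sensors WHERE reading > 52.8

Result:
id | kind     | reading
---+----------+--------
3  | humidity | 77.1   
4  | motion   | 54.1   
5  | pressure | 67.7   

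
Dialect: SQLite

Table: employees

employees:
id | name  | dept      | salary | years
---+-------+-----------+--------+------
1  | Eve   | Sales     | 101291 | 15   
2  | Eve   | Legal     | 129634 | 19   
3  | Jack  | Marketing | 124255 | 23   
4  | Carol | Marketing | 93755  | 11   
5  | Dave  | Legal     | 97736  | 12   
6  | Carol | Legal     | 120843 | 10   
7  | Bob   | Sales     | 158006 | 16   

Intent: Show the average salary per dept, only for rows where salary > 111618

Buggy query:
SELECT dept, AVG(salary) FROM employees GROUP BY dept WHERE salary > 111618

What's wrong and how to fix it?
Bug: Row-level WHERE must come before GROUP BY in the clause order

Fix: Place WHERE between FROM and GROUP BY

Corrected query:
SELECT dept, AVG(salary) FROM employees WHERE salary > 111618 GROUP BY dept

Result:
dept      | AVG(salary)
----------+------------
Legal     | 125238.5   
Marketing | 124255     
Sales     | 158006     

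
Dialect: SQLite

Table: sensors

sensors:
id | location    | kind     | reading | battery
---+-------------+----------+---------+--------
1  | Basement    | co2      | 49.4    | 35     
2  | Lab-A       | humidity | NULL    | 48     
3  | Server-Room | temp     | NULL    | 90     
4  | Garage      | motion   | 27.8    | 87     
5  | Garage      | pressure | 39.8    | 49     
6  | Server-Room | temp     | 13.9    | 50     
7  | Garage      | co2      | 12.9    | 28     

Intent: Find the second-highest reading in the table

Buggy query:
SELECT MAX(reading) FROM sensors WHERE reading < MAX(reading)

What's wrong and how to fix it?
Bug: The inner MAX is an aggregate inside WHERE, which is not allowed

Fix: Put the inner MAX in a scalar subquery

Corrected query:
SELECT MAX(reading) FROM sensors WHERE reading < (SELECT MAX(reading) FROM sensors)

Result:
MAX(reading)
------------
39.8        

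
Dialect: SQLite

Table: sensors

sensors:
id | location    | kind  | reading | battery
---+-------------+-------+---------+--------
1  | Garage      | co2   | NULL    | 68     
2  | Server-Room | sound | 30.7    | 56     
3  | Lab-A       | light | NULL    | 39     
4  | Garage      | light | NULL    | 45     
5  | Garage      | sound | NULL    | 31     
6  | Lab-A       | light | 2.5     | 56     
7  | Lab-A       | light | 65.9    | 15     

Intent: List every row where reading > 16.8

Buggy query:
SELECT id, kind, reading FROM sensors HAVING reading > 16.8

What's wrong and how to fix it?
Bug: HAVING filters the output of aggregation, but this query has no GROUP BY and no aggregate functions, so SQLite rejects it (HAVING clause on a non-aggregate query); the condition here is per row

Fix: Replace HAVING with WHERE since the condition applies to individual rows

Corrected query:
SELECT id, kind, reading FROM sensors WHERE reading > 16.8

Result:
id | kind  | reading
---+-------+--------
2  | sound | 30.7   
7  | light | 65.9   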